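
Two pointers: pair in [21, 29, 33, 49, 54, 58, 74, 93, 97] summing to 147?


lo=0(21)+hi=8(97)=118
lo=1(29)+hi=8(97)=126
lo=2(33)+hi=8(97)=130
lo=3(49)+hi=8(97)=146
lo=4(54)+hi=8(97)=151
lo=4(54)+hi=7(93)=147

Yes: 54+93=147


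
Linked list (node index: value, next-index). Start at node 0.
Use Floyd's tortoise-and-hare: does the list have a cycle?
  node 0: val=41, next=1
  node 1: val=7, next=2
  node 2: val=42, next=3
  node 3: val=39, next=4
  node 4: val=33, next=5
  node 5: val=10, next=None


Floyd's tortoise (slow, +1) and hare (fast, +2):
  init: slow=0, fast=0
  step 1: slow=1, fast=2
  step 2: slow=2, fast=4
  step 3: fast 4->5->None, no cycle

Cycle: no


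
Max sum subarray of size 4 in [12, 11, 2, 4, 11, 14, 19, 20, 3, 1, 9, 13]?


[0:4]: 29
[1:5]: 28
[2:6]: 31
[3:7]: 48
[4:8]: 64
[5:9]: 56
[6:10]: 43
[7:11]: 33
[8:12]: 26

Max: 64 at [4:8]


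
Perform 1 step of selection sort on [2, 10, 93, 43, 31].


Initial: [2, 10, 93, 43, 31]
Step 1: min=2 at 0
  Swap: [2, 10, 93, 43, 31]

After 1 step: [2, 10, 93, 43, 31]


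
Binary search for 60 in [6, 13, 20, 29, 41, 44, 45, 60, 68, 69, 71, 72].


Step 1: lo=0, hi=11, mid=5, val=44
Step 2: lo=6, hi=11, mid=8, val=68
Step 3: lo=6, hi=7, mid=6, val=45
Step 4: lo=7, hi=7, mid=7, val=60

Found at index 7


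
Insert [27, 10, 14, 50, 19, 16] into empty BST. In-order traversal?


Insert 27: root
Insert 10: L from 27
Insert 14: L from 27 -> R from 10
Insert 50: R from 27
Insert 19: L from 27 -> R from 10 -> R from 14
Insert 16: L from 27 -> R from 10 -> R from 14 -> L from 19

In-order: [10, 14, 16, 19, 27, 50]


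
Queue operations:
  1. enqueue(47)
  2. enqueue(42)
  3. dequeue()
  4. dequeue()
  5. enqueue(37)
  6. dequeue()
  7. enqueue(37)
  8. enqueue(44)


enqueue(47) -> [47]
enqueue(42) -> [47, 42]
dequeue()->47, [42]
dequeue()->42, []
enqueue(37) -> [37]
dequeue()->37, []
enqueue(37) -> [37]
enqueue(44) -> [37, 44]

Final queue: [37, 44]


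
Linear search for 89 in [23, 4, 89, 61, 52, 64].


i=0: 23!=89
i=1: 4!=89
i=2: 89==89 found!

Found at 2, 3 comps


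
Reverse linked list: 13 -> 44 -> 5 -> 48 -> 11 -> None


Step 1: curr=13, set curr.next=prev(None) | reversed so far: 13
Step 2: curr=44, set curr.next=prev(13) | reversed so far: 44 -> 13
Step 3: curr=5, set curr.next=prev(44) | reversed so far: 5 -> 44 -> 13
Step 4: curr=48, set curr.next=prev(5) | reversed so far: 48 -> 5 -> 44 -> 13
Step 5: curr=11, set curr.next=prev(48) | reversed so far: 11 -> 48 -> 5 -> 44 -> 13

11 -> 48 -> 5 -> 44 -> 13 -> None


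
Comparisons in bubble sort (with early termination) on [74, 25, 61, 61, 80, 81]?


Algorithm: bubble sort (with early termination)
Input: [74, 25, 61, 61, 80, 81]
Sorted: [25, 61, 61, 74, 80, 81]

9


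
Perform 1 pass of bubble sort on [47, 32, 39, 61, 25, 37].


Initial: [47, 32, 39, 61, 25, 37]
Pass 1: [32, 39, 47, 25, 37, 61] (4 swaps)

After 1 pass: [32, 39, 47, 25, 37, 61]


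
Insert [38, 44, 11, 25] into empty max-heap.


Insert 38: [38]
Insert 44: [44, 38]
Insert 11: [44, 38, 11]
Insert 25: [44, 38, 11, 25]

Final heap: [44, 38, 11, 25]


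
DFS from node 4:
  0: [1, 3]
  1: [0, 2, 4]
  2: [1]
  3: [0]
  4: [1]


Visit 4, push [1]
Visit 1, push [2, 0]
Visit 0, push [3]
Visit 3, push []
Visit 2, push []

DFS order: [4, 1, 0, 3, 2]


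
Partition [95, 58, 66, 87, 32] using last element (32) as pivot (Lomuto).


Pivot: 32
Place pivot at 0: [32, 58, 66, 87, 95]

Partitioned: [32, 58, 66, 87, 95]


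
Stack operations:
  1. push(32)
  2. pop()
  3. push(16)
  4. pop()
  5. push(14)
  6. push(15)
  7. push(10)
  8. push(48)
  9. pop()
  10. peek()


push(32) -> [32]
pop()->32, []
push(16) -> [16]
pop()->16, []
push(14) -> [14]
push(15) -> [14, 15]
push(10) -> [14, 15, 10]
push(48) -> [14, 15, 10, 48]
pop()->48, [14, 15, 10]
peek()->10

Final stack: [14, 15, 10]


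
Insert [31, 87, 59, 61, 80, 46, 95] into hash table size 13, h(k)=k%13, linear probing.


Insert 31: h=5 -> slot 5
Insert 87: h=9 -> slot 9
Insert 59: h=7 -> slot 7
Insert 61: h=9, 1 probes -> slot 10
Insert 80: h=2 -> slot 2
Insert 46: h=7, 1 probes -> slot 8
Insert 95: h=4 -> slot 4

Table: [None, None, 80, None, 95, 31, None, 59, 46, 87, 61, None, None]


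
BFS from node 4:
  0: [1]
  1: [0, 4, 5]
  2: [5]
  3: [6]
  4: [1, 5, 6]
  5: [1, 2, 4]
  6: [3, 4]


Visit 4, enqueue [1, 5, 6]
Visit 1, enqueue [0]
Visit 5, enqueue [2]
Visit 6, enqueue [3]
Visit 0, enqueue []
Visit 2, enqueue []
Visit 3, enqueue []

BFS order: [4, 1, 5, 6, 0, 2, 3]


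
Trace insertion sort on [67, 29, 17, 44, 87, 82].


Initial: [67, 29, 17, 44, 87, 82]
Insert 29: [29, 67, 17, 44, 87, 82]
Insert 17: [17, 29, 67, 44, 87, 82]
Insert 44: [17, 29, 44, 67, 87, 82]
Insert 87: [17, 29, 44, 67, 87, 82]
Insert 82: [17, 29, 44, 67, 82, 87]

Sorted: [17, 29, 44, 67, 82, 87]


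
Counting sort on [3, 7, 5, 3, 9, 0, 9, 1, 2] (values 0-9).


Input: [3, 7, 5, 3, 9, 0, 9, 1, 2]
Counts: [1, 1, 1, 2, 0, 1, 0, 1, 0, 2]

Sorted: [0, 1, 2, 3, 3, 5, 7, 9, 9]


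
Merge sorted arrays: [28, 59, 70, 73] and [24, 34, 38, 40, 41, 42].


Take 24 from B
Take 28 from A
Take 34 from B
Take 38 from B
Take 40 from B
Take 41 from B
Take 42 from B

Merged: [24, 28, 34, 38, 40, 41, 42, 59, 70, 73]


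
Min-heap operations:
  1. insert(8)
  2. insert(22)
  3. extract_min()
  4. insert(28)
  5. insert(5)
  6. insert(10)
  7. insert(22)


insert(8) -> [8]
insert(22) -> [8, 22]
extract_min()->8, [22]
insert(28) -> [22, 28]
insert(5) -> [5, 28, 22]
insert(10) -> [5, 10, 22, 28]
insert(22) -> [5, 10, 22, 28, 22]

Final heap: [5, 10, 22, 28, 22]


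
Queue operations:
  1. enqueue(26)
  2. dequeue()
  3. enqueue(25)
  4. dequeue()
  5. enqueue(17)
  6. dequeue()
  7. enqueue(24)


enqueue(26) -> [26]
dequeue()->26, []
enqueue(25) -> [25]
dequeue()->25, []
enqueue(17) -> [17]
dequeue()->17, []
enqueue(24) -> [24]

Final queue: [24]


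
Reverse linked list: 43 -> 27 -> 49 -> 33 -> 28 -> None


Step 1: curr=43, set curr.next=prev(None) | reversed so far: 43
Step 2: curr=27, set curr.next=prev(43) | reversed so far: 27 -> 43
Step 3: curr=49, set curr.next=prev(27) | reversed so far: 49 -> 27 -> 43
Step 4: curr=33, set curr.next=prev(49) | reversed so far: 33 -> 49 -> 27 -> 43
Step 5: curr=28, set curr.next=prev(33) | reversed so far: 28 -> 33 -> 49 -> 27 -> 43

28 -> 33 -> 49 -> 27 -> 43 -> None


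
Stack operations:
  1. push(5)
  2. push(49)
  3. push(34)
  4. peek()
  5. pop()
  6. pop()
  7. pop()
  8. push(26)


push(5) -> [5]
push(49) -> [5, 49]
push(34) -> [5, 49, 34]
peek()->34
pop()->34, [5, 49]
pop()->49, [5]
pop()->5, []
push(26) -> [26]

Final stack: [26]


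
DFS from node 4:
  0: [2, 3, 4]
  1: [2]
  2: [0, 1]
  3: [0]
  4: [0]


Visit 4, push [0]
Visit 0, push [3, 2]
Visit 2, push [1]
Visit 1, push []
Visit 3, push []

DFS order: [4, 0, 2, 1, 3]


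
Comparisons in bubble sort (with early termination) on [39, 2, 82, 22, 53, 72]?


Algorithm: bubble sort (with early termination)
Input: [39, 2, 82, 22, 53, 72]
Sorted: [2, 22, 39, 53, 72, 82]

12


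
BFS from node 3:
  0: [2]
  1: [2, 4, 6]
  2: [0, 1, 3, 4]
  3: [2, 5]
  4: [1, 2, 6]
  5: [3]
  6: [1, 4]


Visit 3, enqueue [2, 5]
Visit 2, enqueue [0, 1, 4]
Visit 5, enqueue []
Visit 0, enqueue []
Visit 1, enqueue [6]
Visit 4, enqueue []
Visit 6, enqueue []

BFS order: [3, 2, 5, 0, 1, 4, 6]


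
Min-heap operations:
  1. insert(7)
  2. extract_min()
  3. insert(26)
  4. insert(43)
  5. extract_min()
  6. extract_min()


insert(7) -> [7]
extract_min()->7, []
insert(26) -> [26]
insert(43) -> [26, 43]
extract_min()->26, [43]
extract_min()->43, []

Final heap: []


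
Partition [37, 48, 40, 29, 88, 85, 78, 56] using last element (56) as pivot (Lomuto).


Pivot: 56
  37 <= 56: advance i (no swap)
  48 <= 56: advance i (no swap)
  40 <= 56: advance i (no swap)
  29 <= 56: advance i (no swap)
Place pivot at 4: [37, 48, 40, 29, 56, 85, 78, 88]

Partitioned: [37, 48, 40, 29, 56, 85, 78, 88]


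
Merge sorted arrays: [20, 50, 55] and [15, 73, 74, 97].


Take 15 from B
Take 20 from A
Take 50 from A
Take 55 from A

Merged: [15, 20, 50, 55, 73, 74, 97]


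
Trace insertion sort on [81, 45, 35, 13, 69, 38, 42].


Initial: [81, 45, 35, 13, 69, 38, 42]
Insert 45: [45, 81, 35, 13, 69, 38, 42]
Insert 35: [35, 45, 81, 13, 69, 38, 42]
Insert 13: [13, 35, 45, 81, 69, 38, 42]
Insert 69: [13, 35, 45, 69, 81, 38, 42]
Insert 38: [13, 35, 38, 45, 69, 81, 42]
Insert 42: [13, 35, 38, 42, 45, 69, 81]

Sorted: [13, 35, 38, 42, 45, 69, 81]


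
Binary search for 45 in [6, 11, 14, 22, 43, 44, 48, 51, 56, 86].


Step 1: lo=0, hi=9, mid=4, val=43
Step 2: lo=5, hi=9, mid=7, val=51
Step 3: lo=5, hi=6, mid=5, val=44
Step 4: lo=6, hi=6, mid=6, val=48

Not found


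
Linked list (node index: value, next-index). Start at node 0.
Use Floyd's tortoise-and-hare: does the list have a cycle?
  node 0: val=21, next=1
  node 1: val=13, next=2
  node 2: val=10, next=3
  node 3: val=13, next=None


Floyd's tortoise (slow, +1) and hare (fast, +2):
  init: slow=0, fast=0
  step 1: slow=1, fast=2
  step 2: fast 2->3->None, no cycle

Cycle: no


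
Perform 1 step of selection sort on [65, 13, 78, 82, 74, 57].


Initial: [65, 13, 78, 82, 74, 57]
Step 1: min=13 at 1
  Swap: [13, 65, 78, 82, 74, 57]

After 1 step: [13, 65, 78, 82, 74, 57]


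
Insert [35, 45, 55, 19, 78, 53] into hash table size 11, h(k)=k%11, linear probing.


Insert 35: h=2 -> slot 2
Insert 45: h=1 -> slot 1
Insert 55: h=0 -> slot 0
Insert 19: h=8 -> slot 8
Insert 78: h=1, 2 probes -> slot 3
Insert 53: h=9 -> slot 9

Table: [55, 45, 35, 78, None, None, None, None, 19, 53, None]


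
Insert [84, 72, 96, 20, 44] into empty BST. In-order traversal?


Insert 84: root
Insert 72: L from 84
Insert 96: R from 84
Insert 20: L from 84 -> L from 72
Insert 44: L from 84 -> L from 72 -> R from 20

In-order: [20, 44, 72, 84, 96]


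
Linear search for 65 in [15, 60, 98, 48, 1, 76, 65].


i=0: 15!=65
i=1: 60!=65
i=2: 98!=65
i=3: 48!=65
i=4: 1!=65
i=5: 76!=65
i=6: 65==65 found!

Found at 6, 7 comps


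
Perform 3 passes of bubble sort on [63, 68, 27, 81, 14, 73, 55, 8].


Initial: [63, 68, 27, 81, 14, 73, 55, 8]
Pass 1: [63, 27, 68, 14, 73, 55, 8, 81] (5 swaps)
Pass 2: [27, 63, 14, 68, 55, 8, 73, 81] (4 swaps)
Pass 3: [27, 14, 63, 55, 8, 68, 73, 81] (3 swaps)

After 3 passes: [27, 14, 63, 55, 8, 68, 73, 81]


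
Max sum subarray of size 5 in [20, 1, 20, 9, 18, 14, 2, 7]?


[0:5]: 68
[1:6]: 62
[2:7]: 63
[3:8]: 50

Max: 68 at [0:5]


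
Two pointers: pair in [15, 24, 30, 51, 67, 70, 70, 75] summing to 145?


lo=0(15)+hi=7(75)=90
lo=1(24)+hi=7(75)=99
lo=2(30)+hi=7(75)=105
lo=3(51)+hi=7(75)=126
lo=4(67)+hi=7(75)=142
lo=5(70)+hi=7(75)=145

Yes: 70+75=145


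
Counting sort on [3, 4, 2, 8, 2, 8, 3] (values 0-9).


Input: [3, 4, 2, 8, 2, 8, 3]
Counts: [0, 0, 2, 2, 1, 0, 0, 0, 2, 0]

Sorted: [2, 2, 3, 3, 4, 8, 8]


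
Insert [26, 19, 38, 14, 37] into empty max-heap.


Insert 26: [26]
Insert 19: [26, 19]
Insert 38: [38, 19, 26]
Insert 14: [38, 19, 26, 14]
Insert 37: [38, 37, 26, 14, 19]

Final heap: [38, 37, 26, 14, 19]


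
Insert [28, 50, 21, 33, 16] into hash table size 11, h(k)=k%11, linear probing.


Insert 28: h=6 -> slot 6
Insert 50: h=6, 1 probes -> slot 7
Insert 21: h=10 -> slot 10
Insert 33: h=0 -> slot 0
Insert 16: h=5 -> slot 5

Table: [33, None, None, None, None, 16, 28, 50, None, None, 21]


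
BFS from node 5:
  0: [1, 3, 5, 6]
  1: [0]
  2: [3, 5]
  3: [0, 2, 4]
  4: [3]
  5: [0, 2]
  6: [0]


Visit 5, enqueue [0, 2]
Visit 0, enqueue [1, 3, 6]
Visit 2, enqueue []
Visit 1, enqueue []
Visit 3, enqueue [4]
Visit 6, enqueue []
Visit 4, enqueue []

BFS order: [5, 0, 2, 1, 3, 6, 4]


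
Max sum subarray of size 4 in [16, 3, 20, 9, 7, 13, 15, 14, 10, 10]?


[0:4]: 48
[1:5]: 39
[2:6]: 49
[3:7]: 44
[4:8]: 49
[5:9]: 52
[6:10]: 49

Max: 52 at [5:9]


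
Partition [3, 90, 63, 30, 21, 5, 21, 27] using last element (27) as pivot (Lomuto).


Pivot: 27
  3 <= 27: advance i (no swap)
  21 <= 27: swap -> [3, 21, 63, 30, 90, 5, 21, 27]
  5 <= 27: swap -> [3, 21, 5, 30, 90, 63, 21, 27]
  21 <= 27: swap -> [3, 21, 5, 21, 90, 63, 30, 27]
Place pivot at 4: [3, 21, 5, 21, 27, 63, 30, 90]

Partitioned: [3, 21, 5, 21, 27, 63, 30, 90]


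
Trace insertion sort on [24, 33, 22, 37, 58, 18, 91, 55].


Initial: [24, 33, 22, 37, 58, 18, 91, 55]
Insert 33: [24, 33, 22, 37, 58, 18, 91, 55]
Insert 22: [22, 24, 33, 37, 58, 18, 91, 55]
Insert 37: [22, 24, 33, 37, 58, 18, 91, 55]
Insert 58: [22, 24, 33, 37, 58, 18, 91, 55]
Insert 18: [18, 22, 24, 33, 37, 58, 91, 55]
Insert 91: [18, 22, 24, 33, 37, 58, 91, 55]
Insert 55: [18, 22, 24, 33, 37, 55, 58, 91]

Sorted: [18, 22, 24, 33, 37, 55, 58, 91]


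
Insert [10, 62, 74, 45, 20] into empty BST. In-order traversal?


Insert 10: root
Insert 62: R from 10
Insert 74: R from 10 -> R from 62
Insert 45: R from 10 -> L from 62
Insert 20: R from 10 -> L from 62 -> L from 45

In-order: [10, 20, 45, 62, 74]


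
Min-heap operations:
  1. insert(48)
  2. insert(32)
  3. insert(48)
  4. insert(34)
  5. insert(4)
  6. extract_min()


insert(48) -> [48]
insert(32) -> [32, 48]
insert(48) -> [32, 48, 48]
insert(34) -> [32, 34, 48, 48]
insert(4) -> [4, 32, 48, 48, 34]
extract_min()->4, [32, 34, 48, 48]

Final heap: [32, 34, 48, 48]


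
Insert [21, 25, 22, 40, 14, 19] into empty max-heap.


Insert 21: [21]
Insert 25: [25, 21]
Insert 22: [25, 21, 22]
Insert 40: [40, 25, 22, 21]
Insert 14: [40, 25, 22, 21, 14]
Insert 19: [40, 25, 22, 21, 14, 19]

Final heap: [40, 25, 22, 21, 14, 19]


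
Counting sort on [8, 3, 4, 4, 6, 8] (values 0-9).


Input: [8, 3, 4, 4, 6, 8]
Counts: [0, 0, 0, 1, 2, 0, 1, 0, 2, 0]

Sorted: [3, 4, 4, 6, 8, 8]


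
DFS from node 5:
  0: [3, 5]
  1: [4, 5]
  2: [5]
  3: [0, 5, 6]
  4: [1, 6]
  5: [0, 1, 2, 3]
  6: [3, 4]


Visit 5, push [3, 2, 1, 0]
Visit 0, push [3]
Visit 3, push [6]
Visit 6, push [4]
Visit 4, push [1]
Visit 1, push []
Visit 2, push []

DFS order: [5, 0, 3, 6, 4, 1, 2]


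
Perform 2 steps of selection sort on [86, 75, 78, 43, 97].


Initial: [86, 75, 78, 43, 97]
Step 1: min=43 at 3
  Swap: [43, 75, 78, 86, 97]
Step 2: min=75 at 1
  Swap: [43, 75, 78, 86, 97]

After 2 steps: [43, 75, 78, 86, 97]


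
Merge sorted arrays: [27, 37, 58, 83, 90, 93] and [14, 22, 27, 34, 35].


Take 14 from B
Take 22 from B
Take 27 from A
Take 27 from B
Take 34 from B
Take 35 from B

Merged: [14, 22, 27, 27, 34, 35, 37, 58, 83, 90, 93]


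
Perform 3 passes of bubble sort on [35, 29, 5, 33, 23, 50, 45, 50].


Initial: [35, 29, 5, 33, 23, 50, 45, 50]
Pass 1: [29, 5, 33, 23, 35, 45, 50, 50] (5 swaps)
Pass 2: [5, 29, 23, 33, 35, 45, 50, 50] (2 swaps)
Pass 3: [5, 23, 29, 33, 35, 45, 50, 50] (1 swaps)

After 3 passes: [5, 23, 29, 33, 35, 45, 50, 50]


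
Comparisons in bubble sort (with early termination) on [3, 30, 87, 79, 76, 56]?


Algorithm: bubble sort (with early termination)
Input: [3, 30, 87, 79, 76, 56]
Sorted: [3, 30, 56, 76, 79, 87]

14


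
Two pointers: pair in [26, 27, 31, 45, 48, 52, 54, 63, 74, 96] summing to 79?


lo=0(26)+hi=9(96)=122
lo=0(26)+hi=8(74)=100
lo=0(26)+hi=7(63)=89
lo=0(26)+hi=6(54)=80
lo=0(26)+hi=5(52)=78
lo=1(27)+hi=5(52)=79

Yes: 27+52=79


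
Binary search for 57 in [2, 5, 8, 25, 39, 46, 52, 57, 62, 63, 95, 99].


Step 1: lo=0, hi=11, mid=5, val=46
Step 2: lo=6, hi=11, mid=8, val=62
Step 3: lo=6, hi=7, mid=6, val=52
Step 4: lo=7, hi=7, mid=7, val=57

Found at index 7


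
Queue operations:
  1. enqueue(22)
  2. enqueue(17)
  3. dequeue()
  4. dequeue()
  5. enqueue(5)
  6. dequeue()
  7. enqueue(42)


enqueue(22) -> [22]
enqueue(17) -> [22, 17]
dequeue()->22, [17]
dequeue()->17, []
enqueue(5) -> [5]
dequeue()->5, []
enqueue(42) -> [42]

Final queue: [42]


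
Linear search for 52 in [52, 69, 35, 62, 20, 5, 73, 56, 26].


i=0: 52==52 found!

Found at 0, 1 comps


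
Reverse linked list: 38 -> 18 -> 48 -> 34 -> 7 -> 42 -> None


Step 1: curr=38, set curr.next=prev(None) | reversed so far: 38
Step 2: curr=18, set curr.next=prev(38) | reversed so far: 18 -> 38
Step 3: curr=48, set curr.next=prev(18) | reversed so far: 48 -> 18 -> 38
Step 4: curr=34, set curr.next=prev(48) | reversed so far: 34 -> 48 -> 18 -> 38
Step 5: curr=7, set curr.next=prev(34) | reversed so far: 7 -> 34 -> 48 -> 18 -> 38
Step 6: curr=42, set curr.next=prev(7) | reversed so far: 42 -> 7 -> 34 -> 48 -> 18 -> 38

42 -> 7 -> 34 -> 48 -> 18 -> 38 -> None


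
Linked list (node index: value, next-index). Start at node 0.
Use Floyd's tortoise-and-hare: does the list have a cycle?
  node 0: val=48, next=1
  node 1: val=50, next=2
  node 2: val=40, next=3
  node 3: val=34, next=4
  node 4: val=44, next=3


Floyd's tortoise (slow, +1) and hare (fast, +2):
  init: slow=0, fast=0
  step 1: slow=1, fast=2
  step 2: slow=2, fast=4
  step 3: slow=3, fast=4
  step 4: slow=4, fast=4
  slow == fast at node 4: cycle detected

Cycle: yes


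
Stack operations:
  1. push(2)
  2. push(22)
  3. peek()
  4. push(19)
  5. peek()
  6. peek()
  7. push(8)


push(2) -> [2]
push(22) -> [2, 22]
peek()->22
push(19) -> [2, 22, 19]
peek()->19
peek()->19
push(8) -> [2, 22, 19, 8]

Final stack: [2, 22, 19, 8]


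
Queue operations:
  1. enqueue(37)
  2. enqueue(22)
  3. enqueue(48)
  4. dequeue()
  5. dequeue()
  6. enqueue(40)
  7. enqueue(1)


enqueue(37) -> [37]
enqueue(22) -> [37, 22]
enqueue(48) -> [37, 22, 48]
dequeue()->37, [22, 48]
dequeue()->22, [48]
enqueue(40) -> [48, 40]
enqueue(1) -> [48, 40, 1]

Final queue: [48, 40, 1]


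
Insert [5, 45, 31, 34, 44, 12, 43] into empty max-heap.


Insert 5: [5]
Insert 45: [45, 5]
Insert 31: [45, 5, 31]
Insert 34: [45, 34, 31, 5]
Insert 44: [45, 44, 31, 5, 34]
Insert 12: [45, 44, 31, 5, 34, 12]
Insert 43: [45, 44, 43, 5, 34, 12, 31]

Final heap: [45, 44, 43, 5, 34, 12, 31]


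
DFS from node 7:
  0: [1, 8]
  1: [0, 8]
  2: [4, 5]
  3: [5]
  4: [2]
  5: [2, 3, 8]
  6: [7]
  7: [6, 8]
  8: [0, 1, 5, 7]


Visit 7, push [8, 6]
Visit 6, push []
Visit 8, push [5, 1, 0]
Visit 0, push [1]
Visit 1, push []
Visit 5, push [3, 2]
Visit 2, push [4]
Visit 4, push []
Visit 3, push []

DFS order: [7, 6, 8, 0, 1, 5, 2, 4, 3]


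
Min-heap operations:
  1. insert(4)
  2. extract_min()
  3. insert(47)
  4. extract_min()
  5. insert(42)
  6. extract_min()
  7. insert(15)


insert(4) -> [4]
extract_min()->4, []
insert(47) -> [47]
extract_min()->47, []
insert(42) -> [42]
extract_min()->42, []
insert(15) -> [15]

Final heap: [15]


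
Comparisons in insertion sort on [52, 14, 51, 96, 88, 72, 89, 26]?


Algorithm: insertion sort
Input: [52, 14, 51, 96, 88, 72, 89, 26]
Sorted: [14, 26, 51, 52, 72, 88, 89, 96]

18


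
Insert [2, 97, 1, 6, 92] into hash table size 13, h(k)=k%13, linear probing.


Insert 2: h=2 -> slot 2
Insert 97: h=6 -> slot 6
Insert 1: h=1 -> slot 1
Insert 6: h=6, 1 probes -> slot 7
Insert 92: h=1, 2 probes -> slot 3

Table: [None, 1, 2, 92, None, None, 97, 6, None, None, None, None, None]


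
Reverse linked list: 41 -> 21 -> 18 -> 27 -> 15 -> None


Step 1: curr=41, set curr.next=prev(None) | reversed so far: 41
Step 2: curr=21, set curr.next=prev(41) | reversed so far: 21 -> 41
Step 3: curr=18, set curr.next=prev(21) | reversed so far: 18 -> 21 -> 41
Step 4: curr=27, set curr.next=prev(18) | reversed so far: 27 -> 18 -> 21 -> 41
Step 5: curr=15, set curr.next=prev(27) | reversed so far: 15 -> 27 -> 18 -> 21 -> 41

15 -> 27 -> 18 -> 21 -> 41 -> None


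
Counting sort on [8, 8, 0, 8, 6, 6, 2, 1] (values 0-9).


Input: [8, 8, 0, 8, 6, 6, 2, 1]
Counts: [1, 1, 1, 0, 0, 0, 2, 0, 3, 0]

Sorted: [0, 1, 2, 6, 6, 8, 8, 8]


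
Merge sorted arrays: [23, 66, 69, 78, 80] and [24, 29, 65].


Take 23 from A
Take 24 from B
Take 29 from B
Take 65 from B

Merged: [23, 24, 29, 65, 66, 69, 78, 80]


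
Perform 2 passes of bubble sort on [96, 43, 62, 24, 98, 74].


Initial: [96, 43, 62, 24, 98, 74]
Pass 1: [43, 62, 24, 96, 74, 98] (4 swaps)
Pass 2: [43, 24, 62, 74, 96, 98] (2 swaps)

After 2 passes: [43, 24, 62, 74, 96, 98]


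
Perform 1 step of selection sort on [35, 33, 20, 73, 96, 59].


Initial: [35, 33, 20, 73, 96, 59]
Step 1: min=20 at 2
  Swap: [20, 33, 35, 73, 96, 59]

After 1 step: [20, 33, 35, 73, 96, 59]


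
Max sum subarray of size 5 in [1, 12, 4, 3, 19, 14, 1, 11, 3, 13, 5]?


[0:5]: 39
[1:6]: 52
[2:7]: 41
[3:8]: 48
[4:9]: 48
[5:10]: 42
[6:11]: 33

Max: 52 at [1:6]


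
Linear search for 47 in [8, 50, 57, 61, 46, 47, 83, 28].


i=0: 8!=47
i=1: 50!=47
i=2: 57!=47
i=3: 61!=47
i=4: 46!=47
i=5: 47==47 found!

Found at 5, 6 comps


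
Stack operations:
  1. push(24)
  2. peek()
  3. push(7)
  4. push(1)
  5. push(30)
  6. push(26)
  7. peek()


push(24) -> [24]
peek()->24
push(7) -> [24, 7]
push(1) -> [24, 7, 1]
push(30) -> [24, 7, 1, 30]
push(26) -> [24, 7, 1, 30, 26]
peek()->26

Final stack: [24, 7, 1, 30, 26]


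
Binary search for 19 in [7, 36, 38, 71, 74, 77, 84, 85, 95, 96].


Step 1: lo=0, hi=9, mid=4, val=74
Step 2: lo=0, hi=3, mid=1, val=36
Step 3: lo=0, hi=0, mid=0, val=7

Not found


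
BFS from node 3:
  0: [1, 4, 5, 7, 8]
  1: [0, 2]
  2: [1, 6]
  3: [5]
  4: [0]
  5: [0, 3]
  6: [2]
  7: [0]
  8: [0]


Visit 3, enqueue [5]
Visit 5, enqueue [0]
Visit 0, enqueue [1, 4, 7, 8]
Visit 1, enqueue [2]
Visit 4, enqueue []
Visit 7, enqueue []
Visit 8, enqueue []
Visit 2, enqueue [6]
Visit 6, enqueue []

BFS order: [3, 5, 0, 1, 4, 7, 8, 2, 6]


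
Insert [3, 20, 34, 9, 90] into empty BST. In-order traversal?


Insert 3: root
Insert 20: R from 3
Insert 34: R from 3 -> R from 20
Insert 9: R from 3 -> L from 20
Insert 90: R from 3 -> R from 20 -> R from 34

In-order: [3, 9, 20, 34, 90]


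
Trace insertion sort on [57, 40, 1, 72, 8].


Initial: [57, 40, 1, 72, 8]
Insert 40: [40, 57, 1, 72, 8]
Insert 1: [1, 40, 57, 72, 8]
Insert 72: [1, 40, 57, 72, 8]
Insert 8: [1, 8, 40, 57, 72]

Sorted: [1, 8, 40, 57, 72]


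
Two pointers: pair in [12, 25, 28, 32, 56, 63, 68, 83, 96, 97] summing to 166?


lo=0(12)+hi=9(97)=109
lo=1(25)+hi=9(97)=122
lo=2(28)+hi=9(97)=125
lo=3(32)+hi=9(97)=129
lo=4(56)+hi=9(97)=153
lo=5(63)+hi=9(97)=160
lo=6(68)+hi=9(97)=165
lo=7(83)+hi=9(97)=180
lo=7(83)+hi=8(96)=179

No pair found


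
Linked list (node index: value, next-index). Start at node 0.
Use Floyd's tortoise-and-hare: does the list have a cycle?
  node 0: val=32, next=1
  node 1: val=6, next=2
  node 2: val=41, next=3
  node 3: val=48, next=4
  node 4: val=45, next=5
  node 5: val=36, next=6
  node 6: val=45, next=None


Floyd's tortoise (slow, +1) and hare (fast, +2):
  init: slow=0, fast=0
  step 1: slow=1, fast=2
  step 2: slow=2, fast=4
  step 3: slow=3, fast=6
  step 4: fast -> None, no cycle

Cycle: no


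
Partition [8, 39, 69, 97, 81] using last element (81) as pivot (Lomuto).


Pivot: 81
  8 <= 81: advance i (no swap)
  39 <= 81: advance i (no swap)
  69 <= 81: advance i (no swap)
Place pivot at 3: [8, 39, 69, 81, 97]

Partitioned: [8, 39, 69, 81, 97]


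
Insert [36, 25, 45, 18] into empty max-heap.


Insert 36: [36]
Insert 25: [36, 25]
Insert 45: [45, 25, 36]
Insert 18: [45, 25, 36, 18]

Final heap: [45, 25, 36, 18]


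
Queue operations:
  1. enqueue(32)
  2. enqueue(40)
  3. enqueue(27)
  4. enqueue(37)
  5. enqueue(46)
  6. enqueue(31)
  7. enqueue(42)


enqueue(32) -> [32]
enqueue(40) -> [32, 40]
enqueue(27) -> [32, 40, 27]
enqueue(37) -> [32, 40, 27, 37]
enqueue(46) -> [32, 40, 27, 37, 46]
enqueue(31) -> [32, 40, 27, 37, 46, 31]
enqueue(42) -> [32, 40, 27, 37, 46, 31, 42]

Final queue: [32, 40, 27, 37, 46, 31, 42]


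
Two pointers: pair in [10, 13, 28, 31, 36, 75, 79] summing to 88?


lo=0(10)+hi=6(79)=89
lo=0(10)+hi=5(75)=85
lo=1(13)+hi=5(75)=88

Yes: 13+75=88


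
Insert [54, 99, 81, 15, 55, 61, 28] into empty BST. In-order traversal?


Insert 54: root
Insert 99: R from 54
Insert 81: R from 54 -> L from 99
Insert 15: L from 54
Insert 55: R from 54 -> L from 99 -> L from 81
Insert 61: R from 54 -> L from 99 -> L from 81 -> R from 55
Insert 28: L from 54 -> R from 15

In-order: [15, 28, 54, 55, 61, 81, 99]


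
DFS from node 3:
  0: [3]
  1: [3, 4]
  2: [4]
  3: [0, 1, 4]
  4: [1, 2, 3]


Visit 3, push [4, 1, 0]
Visit 0, push []
Visit 1, push [4]
Visit 4, push [2]
Visit 2, push []

DFS order: [3, 0, 1, 4, 2]


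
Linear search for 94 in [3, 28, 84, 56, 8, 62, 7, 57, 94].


i=0: 3!=94
i=1: 28!=94
i=2: 84!=94
i=3: 56!=94
i=4: 8!=94
i=5: 62!=94
i=6: 7!=94
i=7: 57!=94
i=8: 94==94 found!

Found at 8, 9 comps


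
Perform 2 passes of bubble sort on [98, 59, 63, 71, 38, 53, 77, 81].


Initial: [98, 59, 63, 71, 38, 53, 77, 81]
Pass 1: [59, 63, 71, 38, 53, 77, 81, 98] (7 swaps)
Pass 2: [59, 63, 38, 53, 71, 77, 81, 98] (2 swaps)

After 2 passes: [59, 63, 38, 53, 71, 77, 81, 98]


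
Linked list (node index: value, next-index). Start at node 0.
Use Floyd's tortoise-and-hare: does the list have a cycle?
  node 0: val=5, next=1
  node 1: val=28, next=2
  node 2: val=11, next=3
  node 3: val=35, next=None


Floyd's tortoise (slow, +1) and hare (fast, +2):
  init: slow=0, fast=0
  step 1: slow=1, fast=2
  step 2: fast 2->3->None, no cycle

Cycle: no


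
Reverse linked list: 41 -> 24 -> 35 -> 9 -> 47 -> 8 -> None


Step 1: curr=41, set curr.next=prev(None) | reversed so far: 41
Step 2: curr=24, set curr.next=prev(41) | reversed so far: 24 -> 41
Step 3: curr=35, set curr.next=prev(24) | reversed so far: 35 -> 24 -> 41
Step 4: curr=9, set curr.next=prev(35) | reversed so far: 9 -> 35 -> 24 -> 41
Step 5: curr=47, set curr.next=prev(9) | reversed so far: 47 -> 9 -> 35 -> 24 -> 41
Step 6: curr=8, set curr.next=prev(47) | reversed so far: 8 -> 47 -> 9 -> 35 -> 24 -> 41

8 -> 47 -> 9 -> 35 -> 24 -> 41 -> None


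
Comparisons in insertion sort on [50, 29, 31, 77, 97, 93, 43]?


Algorithm: insertion sort
Input: [50, 29, 31, 77, 97, 93, 43]
Sorted: [29, 31, 43, 50, 77, 93, 97]

12


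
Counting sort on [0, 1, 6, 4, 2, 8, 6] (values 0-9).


Input: [0, 1, 6, 4, 2, 8, 6]
Counts: [1, 1, 1, 0, 1, 0, 2, 0, 1, 0]

Sorted: [0, 1, 2, 4, 6, 6, 8]


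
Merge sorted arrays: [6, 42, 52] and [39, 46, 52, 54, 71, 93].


Take 6 from A
Take 39 from B
Take 42 from A
Take 46 from B
Take 52 from A

Merged: [6, 39, 42, 46, 52, 52, 54, 71, 93]


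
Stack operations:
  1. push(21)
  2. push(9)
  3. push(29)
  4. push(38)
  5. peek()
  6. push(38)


push(21) -> [21]
push(9) -> [21, 9]
push(29) -> [21, 9, 29]
push(38) -> [21, 9, 29, 38]
peek()->38
push(38) -> [21, 9, 29, 38, 38]

Final stack: [21, 9, 29, 38, 38]


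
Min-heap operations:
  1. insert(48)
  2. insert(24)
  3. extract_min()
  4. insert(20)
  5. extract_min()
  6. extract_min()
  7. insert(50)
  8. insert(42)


insert(48) -> [48]
insert(24) -> [24, 48]
extract_min()->24, [48]
insert(20) -> [20, 48]
extract_min()->20, [48]
extract_min()->48, []
insert(50) -> [50]
insert(42) -> [42, 50]

Final heap: [42, 50]


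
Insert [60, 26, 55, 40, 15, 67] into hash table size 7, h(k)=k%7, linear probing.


Insert 60: h=4 -> slot 4
Insert 26: h=5 -> slot 5
Insert 55: h=6 -> slot 6
Insert 40: h=5, 2 probes -> slot 0
Insert 15: h=1 -> slot 1
Insert 67: h=4, 5 probes -> slot 2

Table: [40, 15, 67, None, 60, 26, 55]


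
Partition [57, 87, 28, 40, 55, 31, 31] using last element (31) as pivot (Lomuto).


Pivot: 31
  28 <= 31: swap -> [28, 87, 57, 40, 55, 31, 31]
  31 <= 31: swap -> [28, 31, 57, 40, 55, 87, 31]
Place pivot at 2: [28, 31, 31, 40, 55, 87, 57]

Partitioned: [28, 31, 31, 40, 55, 87, 57]


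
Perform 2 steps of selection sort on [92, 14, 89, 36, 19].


Initial: [92, 14, 89, 36, 19]
Step 1: min=14 at 1
  Swap: [14, 92, 89, 36, 19]
Step 2: min=19 at 4
  Swap: [14, 19, 89, 36, 92]

After 2 steps: [14, 19, 89, 36, 92]


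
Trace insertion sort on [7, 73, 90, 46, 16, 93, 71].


Initial: [7, 73, 90, 46, 16, 93, 71]
Insert 73: [7, 73, 90, 46, 16, 93, 71]
Insert 90: [7, 73, 90, 46, 16, 93, 71]
Insert 46: [7, 46, 73, 90, 16, 93, 71]
Insert 16: [7, 16, 46, 73, 90, 93, 71]
Insert 93: [7, 16, 46, 73, 90, 93, 71]
Insert 71: [7, 16, 46, 71, 73, 90, 93]

Sorted: [7, 16, 46, 71, 73, 90, 93]


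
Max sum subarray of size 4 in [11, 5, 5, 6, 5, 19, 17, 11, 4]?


[0:4]: 27
[1:5]: 21
[2:6]: 35
[3:7]: 47
[4:8]: 52
[5:9]: 51

Max: 52 at [4:8]


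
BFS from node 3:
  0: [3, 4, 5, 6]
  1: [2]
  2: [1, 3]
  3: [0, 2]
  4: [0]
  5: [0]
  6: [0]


Visit 3, enqueue [0, 2]
Visit 0, enqueue [4, 5, 6]
Visit 2, enqueue [1]
Visit 4, enqueue []
Visit 5, enqueue []
Visit 6, enqueue []
Visit 1, enqueue []

BFS order: [3, 0, 2, 4, 5, 6, 1]


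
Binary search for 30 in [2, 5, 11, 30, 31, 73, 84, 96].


Step 1: lo=0, hi=7, mid=3, val=30

Found at index 3


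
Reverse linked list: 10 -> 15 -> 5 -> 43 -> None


Step 1: curr=10, set curr.next=prev(None) | reversed so far: 10
Step 2: curr=15, set curr.next=prev(10) | reversed so far: 15 -> 10
Step 3: curr=5, set curr.next=prev(15) | reversed so far: 5 -> 15 -> 10
Step 4: curr=43, set curr.next=prev(5) | reversed so far: 43 -> 5 -> 15 -> 10

43 -> 5 -> 15 -> 10 -> None


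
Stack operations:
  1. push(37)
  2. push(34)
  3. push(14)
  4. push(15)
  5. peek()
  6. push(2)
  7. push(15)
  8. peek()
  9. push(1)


push(37) -> [37]
push(34) -> [37, 34]
push(14) -> [37, 34, 14]
push(15) -> [37, 34, 14, 15]
peek()->15
push(2) -> [37, 34, 14, 15, 2]
push(15) -> [37, 34, 14, 15, 2, 15]
peek()->15
push(1) -> [37, 34, 14, 15, 2, 15, 1]

Final stack: [37, 34, 14, 15, 2, 15, 1]


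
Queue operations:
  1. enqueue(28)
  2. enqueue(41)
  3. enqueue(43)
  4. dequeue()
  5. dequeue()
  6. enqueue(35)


enqueue(28) -> [28]
enqueue(41) -> [28, 41]
enqueue(43) -> [28, 41, 43]
dequeue()->28, [41, 43]
dequeue()->41, [43]
enqueue(35) -> [43, 35]

Final queue: [43, 35]


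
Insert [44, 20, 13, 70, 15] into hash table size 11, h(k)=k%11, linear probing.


Insert 44: h=0 -> slot 0
Insert 20: h=9 -> slot 9
Insert 13: h=2 -> slot 2
Insert 70: h=4 -> slot 4
Insert 15: h=4, 1 probes -> slot 5

Table: [44, None, 13, None, 70, 15, None, None, None, 20, None]


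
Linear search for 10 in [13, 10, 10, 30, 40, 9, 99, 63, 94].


i=0: 13!=10
i=1: 10==10 found!

Found at 1, 2 comps


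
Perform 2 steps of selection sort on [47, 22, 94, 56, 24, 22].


Initial: [47, 22, 94, 56, 24, 22]
Step 1: min=22 at 1
  Swap: [22, 47, 94, 56, 24, 22]
Step 2: min=22 at 5
  Swap: [22, 22, 94, 56, 24, 47]

After 2 steps: [22, 22, 94, 56, 24, 47]


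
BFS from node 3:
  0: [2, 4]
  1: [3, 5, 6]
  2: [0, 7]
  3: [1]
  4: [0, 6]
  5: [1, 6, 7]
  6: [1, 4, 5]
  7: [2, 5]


Visit 3, enqueue [1]
Visit 1, enqueue [5, 6]
Visit 5, enqueue [7]
Visit 6, enqueue [4]
Visit 7, enqueue [2]
Visit 4, enqueue [0]
Visit 2, enqueue []
Visit 0, enqueue []

BFS order: [3, 1, 5, 6, 7, 4, 2, 0]


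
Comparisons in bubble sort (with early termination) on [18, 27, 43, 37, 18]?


Algorithm: bubble sort (with early termination)
Input: [18, 27, 43, 37, 18]
Sorted: [18, 18, 27, 37, 43]

10


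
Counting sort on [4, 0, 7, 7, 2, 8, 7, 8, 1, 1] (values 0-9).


Input: [4, 0, 7, 7, 2, 8, 7, 8, 1, 1]
Counts: [1, 2, 1, 0, 1, 0, 0, 3, 2, 0]

Sorted: [0, 1, 1, 2, 4, 7, 7, 7, 8, 8]


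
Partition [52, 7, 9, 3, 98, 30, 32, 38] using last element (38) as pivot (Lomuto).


Pivot: 38
  7 <= 38: swap -> [7, 52, 9, 3, 98, 30, 32, 38]
  9 <= 38: swap -> [7, 9, 52, 3, 98, 30, 32, 38]
  3 <= 38: swap -> [7, 9, 3, 52, 98, 30, 32, 38]
  30 <= 38: swap -> [7, 9, 3, 30, 98, 52, 32, 38]
  32 <= 38: swap -> [7, 9, 3, 30, 32, 52, 98, 38]
Place pivot at 5: [7, 9, 3, 30, 32, 38, 98, 52]

Partitioned: [7, 9, 3, 30, 32, 38, 98, 52]


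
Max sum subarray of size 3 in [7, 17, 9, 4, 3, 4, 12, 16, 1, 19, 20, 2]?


[0:3]: 33
[1:4]: 30
[2:5]: 16
[3:6]: 11
[4:7]: 19
[5:8]: 32
[6:9]: 29
[7:10]: 36
[8:11]: 40
[9:12]: 41

Max: 41 at [9:12]


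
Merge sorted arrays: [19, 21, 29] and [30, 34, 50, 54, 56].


Take 19 from A
Take 21 from A
Take 29 from A

Merged: [19, 21, 29, 30, 34, 50, 54, 56]


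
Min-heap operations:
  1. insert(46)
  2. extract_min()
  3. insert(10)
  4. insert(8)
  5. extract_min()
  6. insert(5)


insert(46) -> [46]
extract_min()->46, []
insert(10) -> [10]
insert(8) -> [8, 10]
extract_min()->8, [10]
insert(5) -> [5, 10]

Final heap: [5, 10]


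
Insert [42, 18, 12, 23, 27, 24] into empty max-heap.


Insert 42: [42]
Insert 18: [42, 18]
Insert 12: [42, 18, 12]
Insert 23: [42, 23, 12, 18]
Insert 27: [42, 27, 12, 18, 23]
Insert 24: [42, 27, 24, 18, 23, 12]

Final heap: [42, 27, 24, 18, 23, 12]


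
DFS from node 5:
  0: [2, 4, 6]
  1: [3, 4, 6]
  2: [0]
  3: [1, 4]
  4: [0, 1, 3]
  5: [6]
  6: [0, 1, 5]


Visit 5, push [6]
Visit 6, push [1, 0]
Visit 0, push [4, 2]
Visit 2, push []
Visit 4, push [3, 1]
Visit 1, push [3]
Visit 3, push []

DFS order: [5, 6, 0, 2, 4, 1, 3]


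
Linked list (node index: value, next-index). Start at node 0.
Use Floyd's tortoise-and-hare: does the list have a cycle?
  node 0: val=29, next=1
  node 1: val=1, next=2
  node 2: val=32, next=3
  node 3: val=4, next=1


Floyd's tortoise (slow, +1) and hare (fast, +2):
  init: slow=0, fast=0
  step 1: slow=1, fast=2
  step 2: slow=2, fast=1
  step 3: slow=3, fast=3
  slow == fast at node 3: cycle detected

Cycle: yes


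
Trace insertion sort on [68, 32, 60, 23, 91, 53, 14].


Initial: [68, 32, 60, 23, 91, 53, 14]
Insert 32: [32, 68, 60, 23, 91, 53, 14]
Insert 60: [32, 60, 68, 23, 91, 53, 14]
Insert 23: [23, 32, 60, 68, 91, 53, 14]
Insert 91: [23, 32, 60, 68, 91, 53, 14]
Insert 53: [23, 32, 53, 60, 68, 91, 14]
Insert 14: [14, 23, 32, 53, 60, 68, 91]

Sorted: [14, 23, 32, 53, 60, 68, 91]


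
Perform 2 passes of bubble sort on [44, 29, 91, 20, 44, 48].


Initial: [44, 29, 91, 20, 44, 48]
Pass 1: [29, 44, 20, 44, 48, 91] (4 swaps)
Pass 2: [29, 20, 44, 44, 48, 91] (1 swaps)

After 2 passes: [29, 20, 44, 44, 48, 91]


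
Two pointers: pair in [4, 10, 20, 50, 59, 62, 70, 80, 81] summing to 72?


lo=0(4)+hi=8(81)=85
lo=0(4)+hi=7(80)=84
lo=0(4)+hi=6(70)=74
lo=0(4)+hi=5(62)=66
lo=1(10)+hi=5(62)=72

Yes: 10+62=72


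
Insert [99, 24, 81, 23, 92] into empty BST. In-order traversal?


Insert 99: root
Insert 24: L from 99
Insert 81: L from 99 -> R from 24
Insert 23: L from 99 -> L from 24
Insert 92: L from 99 -> R from 24 -> R from 81

In-order: [23, 24, 81, 92, 99]


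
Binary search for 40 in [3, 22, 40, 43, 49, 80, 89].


Step 1: lo=0, hi=6, mid=3, val=43
Step 2: lo=0, hi=2, mid=1, val=22
Step 3: lo=2, hi=2, mid=2, val=40

Found at index 2


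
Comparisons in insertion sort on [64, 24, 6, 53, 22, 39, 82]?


Algorithm: insertion sort
Input: [64, 24, 6, 53, 22, 39, 82]
Sorted: [6, 22, 24, 39, 53, 64, 82]

13


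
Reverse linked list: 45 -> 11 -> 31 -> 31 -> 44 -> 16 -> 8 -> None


Step 1: curr=45, set curr.next=prev(None) | reversed so far: 45
Step 2: curr=11, set curr.next=prev(45) | reversed so far: 11 -> 45
Step 3: curr=31, set curr.next=prev(11) | reversed so far: 31 -> 11 -> 45
Step 4: curr=31, set curr.next=prev(31) | reversed so far: 31 -> 31 -> 11 -> 45
Step 5: curr=44, set curr.next=prev(31) | reversed so far: 44 -> 31 -> 31 -> 11 -> 45
Step 6: curr=16, set curr.next=prev(44) | reversed so far: 16 -> 44 -> 31 -> 31 -> 11 -> 45
Step 7: curr=8, set curr.next=prev(16) | reversed so far: 8 -> 16 -> 44 -> 31 -> 31 -> 11 -> 45

8 -> 16 -> 44 -> 31 -> 31 -> 11 -> 45 -> None


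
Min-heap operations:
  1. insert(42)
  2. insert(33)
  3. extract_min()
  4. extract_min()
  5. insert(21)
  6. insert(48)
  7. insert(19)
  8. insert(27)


insert(42) -> [42]
insert(33) -> [33, 42]
extract_min()->33, [42]
extract_min()->42, []
insert(21) -> [21]
insert(48) -> [21, 48]
insert(19) -> [19, 48, 21]
insert(27) -> [19, 27, 21, 48]

Final heap: [19, 27, 21, 48]


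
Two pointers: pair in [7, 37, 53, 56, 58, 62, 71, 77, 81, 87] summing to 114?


lo=0(7)+hi=9(87)=94
lo=1(37)+hi=9(87)=124
lo=1(37)+hi=8(81)=118
lo=1(37)+hi=7(77)=114

Yes: 37+77=114


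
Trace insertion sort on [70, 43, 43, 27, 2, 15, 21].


Initial: [70, 43, 43, 27, 2, 15, 21]
Insert 43: [43, 70, 43, 27, 2, 15, 21]
Insert 43: [43, 43, 70, 27, 2, 15, 21]
Insert 27: [27, 43, 43, 70, 2, 15, 21]
Insert 2: [2, 27, 43, 43, 70, 15, 21]
Insert 15: [2, 15, 27, 43, 43, 70, 21]
Insert 21: [2, 15, 21, 27, 43, 43, 70]

Sorted: [2, 15, 21, 27, 43, 43, 70]


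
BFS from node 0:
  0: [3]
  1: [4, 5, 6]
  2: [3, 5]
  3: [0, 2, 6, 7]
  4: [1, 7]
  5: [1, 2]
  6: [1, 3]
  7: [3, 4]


Visit 0, enqueue [3]
Visit 3, enqueue [2, 6, 7]
Visit 2, enqueue [5]
Visit 6, enqueue [1]
Visit 7, enqueue [4]
Visit 5, enqueue []
Visit 1, enqueue []
Visit 4, enqueue []

BFS order: [0, 3, 2, 6, 7, 5, 1, 4]


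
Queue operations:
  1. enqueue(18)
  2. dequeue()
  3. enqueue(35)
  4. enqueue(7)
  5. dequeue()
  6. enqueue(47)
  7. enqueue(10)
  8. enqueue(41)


enqueue(18) -> [18]
dequeue()->18, []
enqueue(35) -> [35]
enqueue(7) -> [35, 7]
dequeue()->35, [7]
enqueue(47) -> [7, 47]
enqueue(10) -> [7, 47, 10]
enqueue(41) -> [7, 47, 10, 41]

Final queue: [7, 47, 10, 41]


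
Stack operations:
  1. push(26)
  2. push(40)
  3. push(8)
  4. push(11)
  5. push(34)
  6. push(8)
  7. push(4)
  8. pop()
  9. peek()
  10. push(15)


push(26) -> [26]
push(40) -> [26, 40]
push(8) -> [26, 40, 8]
push(11) -> [26, 40, 8, 11]
push(34) -> [26, 40, 8, 11, 34]
push(8) -> [26, 40, 8, 11, 34, 8]
push(4) -> [26, 40, 8, 11, 34, 8, 4]
pop()->4, [26, 40, 8, 11, 34, 8]
peek()->8
push(15) -> [26, 40, 8, 11, 34, 8, 15]

Final stack: [26, 40, 8, 11, 34, 8, 15]


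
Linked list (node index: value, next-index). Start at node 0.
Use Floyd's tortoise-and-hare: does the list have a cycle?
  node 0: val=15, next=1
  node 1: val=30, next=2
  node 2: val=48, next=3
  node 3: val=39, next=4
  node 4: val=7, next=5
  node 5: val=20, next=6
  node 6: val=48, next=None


Floyd's tortoise (slow, +1) and hare (fast, +2):
  init: slow=0, fast=0
  step 1: slow=1, fast=2
  step 2: slow=2, fast=4
  step 3: slow=3, fast=6
  step 4: fast -> None, no cycle

Cycle: no


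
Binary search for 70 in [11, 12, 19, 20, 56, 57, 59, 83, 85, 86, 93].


Step 1: lo=0, hi=10, mid=5, val=57
Step 2: lo=6, hi=10, mid=8, val=85
Step 3: lo=6, hi=7, mid=6, val=59
Step 4: lo=7, hi=7, mid=7, val=83

Not found


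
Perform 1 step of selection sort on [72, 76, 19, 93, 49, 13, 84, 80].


Initial: [72, 76, 19, 93, 49, 13, 84, 80]
Step 1: min=13 at 5
  Swap: [13, 76, 19, 93, 49, 72, 84, 80]

After 1 step: [13, 76, 19, 93, 49, 72, 84, 80]


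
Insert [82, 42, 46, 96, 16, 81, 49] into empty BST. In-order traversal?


Insert 82: root
Insert 42: L from 82
Insert 46: L from 82 -> R from 42
Insert 96: R from 82
Insert 16: L from 82 -> L from 42
Insert 81: L from 82 -> R from 42 -> R from 46
Insert 49: L from 82 -> R from 42 -> R from 46 -> L from 81

In-order: [16, 42, 46, 49, 81, 82, 96]


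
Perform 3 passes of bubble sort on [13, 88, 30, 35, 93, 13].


Initial: [13, 88, 30, 35, 93, 13]
Pass 1: [13, 30, 35, 88, 13, 93] (3 swaps)
Pass 2: [13, 30, 35, 13, 88, 93] (1 swaps)
Pass 3: [13, 30, 13, 35, 88, 93] (1 swaps)

After 3 passes: [13, 30, 13, 35, 88, 93]


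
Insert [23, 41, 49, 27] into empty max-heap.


Insert 23: [23]
Insert 41: [41, 23]
Insert 49: [49, 23, 41]
Insert 27: [49, 27, 41, 23]

Final heap: [49, 27, 41, 23]


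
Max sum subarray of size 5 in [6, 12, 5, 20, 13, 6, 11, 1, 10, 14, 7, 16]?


[0:5]: 56
[1:6]: 56
[2:7]: 55
[3:8]: 51
[4:9]: 41
[5:10]: 42
[6:11]: 43
[7:12]: 48

Max: 56 at [0:5]


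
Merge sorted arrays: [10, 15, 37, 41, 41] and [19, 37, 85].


Take 10 from A
Take 15 from A
Take 19 from B
Take 37 from A
Take 37 from B
Take 41 from A
Take 41 from A

Merged: [10, 15, 19, 37, 37, 41, 41, 85]


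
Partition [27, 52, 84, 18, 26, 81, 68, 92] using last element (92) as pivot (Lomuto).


Pivot: 92
  27 <= 92: advance i (no swap)
  52 <= 92: advance i (no swap)
  84 <= 92: advance i (no swap)
  18 <= 92: advance i (no swap)
  26 <= 92: advance i (no swap)
  81 <= 92: advance i (no swap)
  68 <= 92: advance i (no swap)
Place pivot at 7: [27, 52, 84, 18, 26, 81, 68, 92]

Partitioned: [27, 52, 84, 18, 26, 81, 68, 92]
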